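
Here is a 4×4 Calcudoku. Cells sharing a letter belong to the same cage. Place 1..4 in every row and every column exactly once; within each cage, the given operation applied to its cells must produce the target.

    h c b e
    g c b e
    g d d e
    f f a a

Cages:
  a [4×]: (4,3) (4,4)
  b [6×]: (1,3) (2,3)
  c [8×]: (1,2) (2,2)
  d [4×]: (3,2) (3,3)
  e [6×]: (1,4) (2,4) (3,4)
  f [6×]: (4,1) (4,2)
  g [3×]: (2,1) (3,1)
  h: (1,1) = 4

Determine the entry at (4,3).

1

Cage h is given, leaving (1,1) = 4.
Row 1 already has 4, so (1,2) = 2.
2 is placed in row 1, leaving (1,3) = 3.
Row 1 now contains 3; hence (1,4) = 1.
Column 2 now contains 2, so (2,2) = 4.
Column 3 already has 3, which forces (2,3) = 2.
Row 2 already has 2, so (2,4) = 3.
Column 2 already has 4, leaving (3,2) = 1.
Row 3 already has 1, leaving (3,3) = 4.
Column 4 now contains 3, which forces (3,4) = 2.
Column 2 now contains 2; hence (4,2) = 3.
4 is placed in column 3, leaving (4,3) = 1.
1 is placed in column 4, which forces (4,4) = 4.
Row 2 now contains 3, leaving (2,1) = 1.
Row 3 already has 1, which forces (3,1) = 3.
3 is placed in row 4, so (4,1) = 2.
The full grid is 4 2 3 1 / 1 4 2 3 / 3 1 4 2 / 2 3 1 4.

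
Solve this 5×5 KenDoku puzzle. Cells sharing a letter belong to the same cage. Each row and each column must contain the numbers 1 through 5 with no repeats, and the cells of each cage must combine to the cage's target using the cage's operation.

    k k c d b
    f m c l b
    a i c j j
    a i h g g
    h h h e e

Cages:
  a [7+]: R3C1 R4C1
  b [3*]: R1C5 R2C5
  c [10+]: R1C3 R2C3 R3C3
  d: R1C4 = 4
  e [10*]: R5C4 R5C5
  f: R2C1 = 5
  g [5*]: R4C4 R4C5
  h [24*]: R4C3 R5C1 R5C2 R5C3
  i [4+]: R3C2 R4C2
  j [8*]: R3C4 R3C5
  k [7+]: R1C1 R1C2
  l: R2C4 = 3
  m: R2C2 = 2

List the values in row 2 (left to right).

5 2 4 3 1

Cage d is a single given cell, which forces R1C4 = 4.
Cage f is a single given cell, which forces R2C1 = 5.
M is a freebie, so R2C2 = 2.
Cage l is given, which forces R2C4 = 3.
3 is placed in row 2, which forces R2C5 = 1.
4 is placed in column 4, which forces R3C4 = 2.
2 is placed in row 3, which forces R3C5 = 4.
Column 5 already has 1, leaving R4C5 = 5.
Column 4 already has 2, which forces R5C4 = 5.
Column 5 already has 5, which forces R5C5 = 2.
Cage k needs two cells with sum 7, leaving R1C1 = 2.
Cage k's pair has sum 7, leaving R1C2 = 5.
Row 1 already has 5; hence R1C3 = 1.
Column 5 already has 1, so R1C5 = 3.
Row 2 already has 1, so R2C3 = 4.
Row 3 now contains 4; hence R3C1 = 3.
Row 3 now contains 3, so R3C2 = 1.
Column 3 now contains 1, so R3C3 = 5.
The two cells of cage a must have sum 7, which forces R4C1 = 4.
Column 2 now contains 1, which forces R4C2 = 3.
Cage h needs product 24, so R4C3 = 2.
Row 4 already has 5, leaving R4C4 = 1.
Column 1 now contains 4, so R5C1 = 1.
Column 2 now contains 3, which forces R5C2 = 4.
Column 3 now contains 4, which forces R5C3 = 3.
Filled in: 2 5 1 4 3 / 5 2 4 3 1 / 3 1 5 2 4 / 4 3 2 1 5 / 1 4 3 5 2.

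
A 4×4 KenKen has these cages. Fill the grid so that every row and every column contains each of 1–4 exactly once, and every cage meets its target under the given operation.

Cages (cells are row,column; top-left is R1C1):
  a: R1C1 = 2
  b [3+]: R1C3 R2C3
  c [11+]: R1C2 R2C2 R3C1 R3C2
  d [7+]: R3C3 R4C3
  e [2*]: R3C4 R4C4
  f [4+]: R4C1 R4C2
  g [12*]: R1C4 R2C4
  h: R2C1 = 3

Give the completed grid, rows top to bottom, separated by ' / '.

Cage a is given, which forces R1C1 = 2.
Row 1 now contains 2, which forces R1C3 = 1.
Cage h is a single given cell, so R2C1 = 3.
Column 3 now contains 1, so R2C3 = 2.
Row 2 already has 3, leaving R2C4 = 4.
Column 1 now contains 3, which forces R3C1 = 4.
Row 3 already has 4, leaving R3C3 = 3.
Column 1 now contains 3, leaving R4C1 = 1.
1 is placed in row 4, which forces R4C2 = 3.
3 is placed in column 3, which forces R4C3 = 4.
1 is placed in row 4, which forces R4C4 = 2.
Column 2 now contains 3; hence R1C2 = 4.
4 is placed in column 4, leaving R1C4 = 3.
4 is placed in row 2; hence R2C2 = 1.
Cage c needs sum 11, so R3C2 = 2.
Column 4 already has 2, leaving R3C4 = 1.

2 4 1 3 / 3 1 2 4 / 4 2 3 1 / 1 3 4 2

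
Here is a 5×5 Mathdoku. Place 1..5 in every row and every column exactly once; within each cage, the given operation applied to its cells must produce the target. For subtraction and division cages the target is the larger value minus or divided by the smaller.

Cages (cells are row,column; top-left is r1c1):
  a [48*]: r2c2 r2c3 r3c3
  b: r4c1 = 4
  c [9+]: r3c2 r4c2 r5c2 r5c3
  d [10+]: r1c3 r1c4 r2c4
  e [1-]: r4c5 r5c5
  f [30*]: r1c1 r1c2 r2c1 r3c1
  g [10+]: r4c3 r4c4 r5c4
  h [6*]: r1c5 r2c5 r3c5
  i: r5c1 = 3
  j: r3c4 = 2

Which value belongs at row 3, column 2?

5

The 3 cells of cage a must have product 48, so r2c2 = 4.
Cage a needs product 48, which forces r2c3 = 3.
Cage a has product 48, leaving r3c3 = 4.
J is a freebie, so r3c4 = 2.
Cage b is given, leaving r4c1 = 4.
Cage i is a single given cell, leaving r5c1 = 3.
Cage f has product 30, which forces r1c2 = 3.
Row 1 already has 3, which forces r1c4 = 4.
Cage c needs sum 9, which forces r5c3 = 1.
Column 4 now contains 4, leaving r5c4 = 5.
Cage d needs sum 10, leaving r1c3 = 5.
5 is placed in column 4, which forces r2c4 = 1.
Row 2 now contains 1, which forces r2c5 = 2.
Cage h has product 6; hence r3c5 = 3.
Cage g needs sum 10, which forces r4c3 = 2.
The 3 cells of cage g must have sum 10; hence r4c4 = 3.
Row 5 now contains 5, leaving r5c2 = 2.
Column 5 now contains 2, so r5c5 = 4.
The 4 cells of cage f must have product 30, which forces r1c1 = 2.
Column 5 now contains 2; hence r1c5 = 1.
2 is placed in row 2, leaving r2c1 = 5.
Cage f needs product 30, leaving r3c1 = 1.
Row 3 now contains 1, leaving r3c2 = 5.
Column 2 already has 5, so r4c2 = 1.
Cage e's pair has difference 1, leaving r4c5 = 5.
Completed grid: 2 3 5 4 1 / 5 4 3 1 2 / 1 5 4 2 3 / 4 1 2 3 5 / 3 2 1 5 4.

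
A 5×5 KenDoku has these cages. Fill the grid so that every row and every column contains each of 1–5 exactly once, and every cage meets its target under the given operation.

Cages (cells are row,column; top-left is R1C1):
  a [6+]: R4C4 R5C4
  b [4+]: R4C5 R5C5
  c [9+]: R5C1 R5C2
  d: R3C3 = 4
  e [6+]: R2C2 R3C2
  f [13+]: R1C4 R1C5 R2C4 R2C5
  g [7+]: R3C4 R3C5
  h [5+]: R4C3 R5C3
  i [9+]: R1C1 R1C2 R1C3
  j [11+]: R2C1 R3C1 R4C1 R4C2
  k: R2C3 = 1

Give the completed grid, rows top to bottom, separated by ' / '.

Cage k is a single given cell; hence R2C3 = 1.
Cage d is a single given cell, so R3C3 = 4.
In row 3, 3 can only go at R3C1, so R3C1 = 3.
The only place for 1 in row 3 is R3C2.
Cage e's pair has sum 6, leaving R2C2 = 5.
Column 2 now contains 5, leaving R5C2 = 4.
Row 5 already has 4, so R5C1 = 5.
Row 4 needs a 5, and only R4C4 is open for it.
Column 4 now contains 5; hence R3C4 = 2.
Cage g needs two cells with sum 7, leaving R3C5 = 5.
The two cells of cage a must have sum 6; hence R5C4 = 1.
1 is placed in row 5, so R5C5 = 3.
Cage h needs two cells with sum 5, leaving R4C3 = 3.
Column 5 now contains 3; hence R4C5 = 1.
Row 5 already has 3; hence R5C3 = 2.
Cage i needs sum 9, leaving R1C1 = 1.
The 3 cells of cage i must have sum 9, so R1C2 = 3.
2 is placed in column 3, so R1C3 = 5.
Row 1 now contains 3, which forces R1C4 = 4.
4 is placed in row 1, so R1C5 = 2.
Cage j has sum 11, leaving R2C1 = 2.
4 is placed in column 4, which forces R2C4 = 3.
2 is placed in column 5, leaving R2C5 = 4.
Row 4 already has 1, which forces R4C1 = 4.
Row 4 already has 3, so R4C2 = 2.

1 3 5 4 2 / 2 5 1 3 4 / 3 1 4 2 5 / 4 2 3 5 1 / 5 4 2 1 3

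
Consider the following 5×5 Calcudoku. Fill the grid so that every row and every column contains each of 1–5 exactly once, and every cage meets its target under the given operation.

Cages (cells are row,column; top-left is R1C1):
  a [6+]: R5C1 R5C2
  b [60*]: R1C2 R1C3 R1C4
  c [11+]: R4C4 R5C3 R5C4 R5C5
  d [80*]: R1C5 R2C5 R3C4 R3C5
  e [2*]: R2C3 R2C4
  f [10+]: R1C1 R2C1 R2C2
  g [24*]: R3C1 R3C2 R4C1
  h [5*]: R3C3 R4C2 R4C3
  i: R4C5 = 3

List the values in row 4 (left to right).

Cage h has product 5, leaving R3C3 = 1.
The 3 cells of cage h must have product 5, so R4C2 = 1.
The 3 cells of cage h must have product 5, which forces R4C3 = 5.
Cage i is a single given cell; hence R4C5 = 3.
1 is placed in column 3, so R2C3 = 2.
Cage e's pair has product 2, leaving R2C4 = 1.
The only place for 5 in row 3 is R3C5.
Column 5 now contains 5, which forces R2C5 = 4.
Cage f has sum 10, which forces R1C1 = 2.
Row 1 now contains 2, leaving R1C5 = 1.
Column 1 already has 2, which forces R4C1 = 4.
Row 4 now contains 4, which forces R4C4 = 2.
Column 1 already has 4, leaving R5C1 = 1.
1 is placed in column 5, which forces R5C5 = 2.
Column 1 already has 4; hence R3C1 = 3.
Cage g has product 24; hence R3C2 = 2.
Column 4 now contains 2; hence R3C4 = 4.
Cage a's pair has sum 6, leaving R5C2 = 5.
4 is placed in column 4, which forces R5C4 = 3.
3 is placed in column 4, leaving R1C4 = 5.
3 is placed in column 1; hence R2C1 = 5.
5 is placed in column 2, so R2C2 = 3.
Row 5 now contains 3, which forces R5C3 = 4.
3 is placed in column 2; hence R1C2 = 4.
4 is placed in column 3, which forces R1C3 = 3.
The full grid is 2 4 3 5 1 / 5 3 2 1 4 / 3 2 1 4 5 / 4 1 5 2 3 / 1 5 4 3 2.

4 1 5 2 3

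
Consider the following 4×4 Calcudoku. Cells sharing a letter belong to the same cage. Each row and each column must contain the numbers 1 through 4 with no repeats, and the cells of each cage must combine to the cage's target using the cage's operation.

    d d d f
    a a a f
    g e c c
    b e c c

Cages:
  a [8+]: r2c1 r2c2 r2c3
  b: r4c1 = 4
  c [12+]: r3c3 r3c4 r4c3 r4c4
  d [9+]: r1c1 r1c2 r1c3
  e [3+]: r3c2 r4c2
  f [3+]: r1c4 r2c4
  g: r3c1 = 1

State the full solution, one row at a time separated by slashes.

2 3 4 1 / 3 4 1 2 / 1 2 3 4 / 4 1 2 3

Cage g is a single given cell, so r3c1 = 1.
Row 3 now contains 1, leaving r3c2 = 2.
B is a freebie; hence r4c1 = 4.
Column 2 now contains 2, leaving r4c2 = 1.
Column 1 already has 4, which forces r2c1 = 3.
The 3 cells of cage a must have sum 8, leaving r2c2 = 4.
The 3 cells of cage a must have sum 8, leaving r2c3 = 1.
1 is placed in row 2, so r2c4 = 2.
Column 4 already has 2, leaving r4c4 = 3.
Column 1 already has 3, leaving r1c1 = 2.
4 is placed in column 2, leaving r1c2 = 3.
Cage d has sum 9, so r1c3 = 4.
Column 4 already has 2, which forces r1c4 = 1.
Cage c needs sum 12, which forces r3c3 = 3.
Column 4 already has 3, so r3c4 = 4.
3 is placed in row 4, leaving r4c3 = 2.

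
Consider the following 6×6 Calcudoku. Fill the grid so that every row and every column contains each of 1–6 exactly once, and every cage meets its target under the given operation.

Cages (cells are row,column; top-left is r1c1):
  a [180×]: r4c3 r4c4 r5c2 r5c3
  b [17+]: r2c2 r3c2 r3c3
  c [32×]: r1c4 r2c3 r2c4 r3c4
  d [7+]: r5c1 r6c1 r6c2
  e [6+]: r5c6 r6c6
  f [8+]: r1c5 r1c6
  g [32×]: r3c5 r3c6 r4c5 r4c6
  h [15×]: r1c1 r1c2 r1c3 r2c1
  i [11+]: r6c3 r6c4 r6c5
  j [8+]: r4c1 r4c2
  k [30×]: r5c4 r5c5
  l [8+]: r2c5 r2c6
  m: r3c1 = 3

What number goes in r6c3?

The 4 cells of cage h must have product 15; hence r2c1 = 1.
Cage b has sum 17; hence r2c2 = 6.
The 4 cells of cage c must have product 32; hence r2c3 = 4.
1 is placed in row 2; hence r2c4 = 2.
M is a freebie; hence r3c1 = 3.
Cage b needs sum 17, so r3c2 = 5.
Cage b needs sum 17, leaving r3c3 = 6.
Column 1 already has 3, which forces r1c1 = 5.
Column 1 already has 5, leaving r4c1 = 6.
The 3 cells of cage d must have sum 7, which forces r6c2 = 1.
1 is placed in column 2; hence r1c2 = 3.
The 4 cells of cage h must have product 15, leaving r1c3 = 1.
1 is placed in row 1, so r1c4 = 4.
Column 4 already has 4, which forces r3c4 = 1.
The two cells of cage j must have sum 8, so r4c2 = 2.
Column 4 already has 4, which forces r4c4 = 3.
Column 2 now contains 3, so r5c2 = 4.
3 is placed in row 4, so r4c3 = 5.
4 is placed in row 5, which forces r5c1 = 2.
Cage a needs product 180, which forces r5c3 = 3.
Row 5 already has 2, which forces r5c6 = 1.
Cage d has sum 7, which forces r6c1 = 4.
Column 3 now contains 3, which forces r6c3 = 2.
2 is placed in row 6, so r6c5 = 3.
Row 6 now contains 4, which forces r6c6 = 5.
Column 5 now contains 3, leaving r2c5 = 5.
Column 6 now contains 5, leaving r2c6 = 3.
The 4 cells of cage g must have product 32, which forces r3c5 = 4.
The 4 cells of cage g must have product 32; hence r3c6 = 2.
Cage g needs product 32; hence r4c5 = 1.
Column 6 already has 1, so r4c6 = 4.
Column 5 now contains 5, so r5c5 = 6.
Row 6 now contains 5, so r6c4 = 6.
6 is placed in column 5, so r1c5 = 2.
Column 6 now contains 2, which forces r1c6 = 6.
6 is placed in row 5; hence r5c4 = 5.
The full grid is 5 3 1 4 2 6 / 1 6 4 2 5 3 / 3 5 6 1 4 2 / 6 2 5 3 1 4 / 2 4 3 5 6 1 / 4 1 2 6 3 5.

2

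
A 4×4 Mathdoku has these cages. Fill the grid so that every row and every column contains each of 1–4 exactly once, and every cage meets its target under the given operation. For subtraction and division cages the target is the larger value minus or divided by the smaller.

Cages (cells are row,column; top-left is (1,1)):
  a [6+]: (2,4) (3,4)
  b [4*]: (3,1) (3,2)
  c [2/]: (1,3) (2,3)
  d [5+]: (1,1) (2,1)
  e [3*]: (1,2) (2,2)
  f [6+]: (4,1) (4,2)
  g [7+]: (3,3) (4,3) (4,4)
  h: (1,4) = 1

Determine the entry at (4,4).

Cage h is given, so (1,4) = 1.
1 is placed in row 1, so (1,2) = 3.
Cage e's pair has product 3, leaving (2,2) = 1.
Column 2 now contains 1, which forces (3,2) = 4.
4 is placed in row 3; hence (3,4) = 2.
Column 2 now contains 4, which forces (4,2) = 2.
Cage d needs two cells with sum 5, leaving (1,1) = 2.
2 is placed in row 1; hence (1,3) = 4.
The two cells of cage d must have sum 5, which forces (2,1) = 3.
4 is placed in column 3, so (2,3) = 2.
Column 4 already has 2, so (2,4) = 4.
4 is placed in row 3; hence (3,1) = 1.
The 3 cells of cage g must have sum 7, leaving (3,3) = 3.
2 is placed in row 4, leaving (4,1) = 4.
The 3 cells of cage g must have sum 7, so (4,3) = 1.
Cage g needs sum 7, leaving (4,4) = 3.
Filled in: 2 3 4 1 / 3 1 2 4 / 1 4 3 2 / 4 2 1 3.

3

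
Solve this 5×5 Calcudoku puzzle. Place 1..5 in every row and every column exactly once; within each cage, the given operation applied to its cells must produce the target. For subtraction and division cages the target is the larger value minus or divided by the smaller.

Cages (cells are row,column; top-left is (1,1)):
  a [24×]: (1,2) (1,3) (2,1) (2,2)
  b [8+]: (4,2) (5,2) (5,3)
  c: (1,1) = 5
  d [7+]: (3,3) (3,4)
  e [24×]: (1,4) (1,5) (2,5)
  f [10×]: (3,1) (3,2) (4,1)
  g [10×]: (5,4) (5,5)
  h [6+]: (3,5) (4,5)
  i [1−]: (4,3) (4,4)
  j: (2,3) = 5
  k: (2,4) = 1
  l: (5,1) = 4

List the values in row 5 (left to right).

4 3 1 5 2

Cage c is a single given cell, which forces (1,1) = 5.
Cage j is a single given cell; hence (2,3) = 5.
Cage k is given; hence (2,4) = 1.
L is a freebie, so (5,1) = 4.
Cage f needs product 10, which forces (3,2) = 5.
Column 1 needs a 3, and only (2,1) is open for it.
In column 5, 1 can only go at (3,5), so (3,5) = 1.
1 is placed in row 3; hence (3,1) = 2.
Cage f has product 10; hence (4,1) = 1.
The two cells of cage h must have sum 6, which forces (4,5) = 5.
5 is placed in column 5, leaving (5,5) = 2.
Cage e needs product 24, so (1,4) = 2.
Cage e needs product 24; hence (1,5) = 3.
Column 5 already has 2, which forces (2,5) = 4.
The 3 cells of cage b must have sum 8, leaving (4,2) = 4.
Row 4 now contains 4, leaving (4,4) = 3.
2 is placed in row 5, so (5,4) = 5.
4 is placed in column 2; hence (1,2) = 1.
Cage a needs product 24, so (1,3) = 4.
4 is placed in row 2, leaving (2,2) = 2.
Cage d's pair has sum 7; hence (3,3) = 3.
3 is placed in column 4, leaving (3,4) = 4.
Row 4 now contains 3, which forces (4,3) = 2.
1 is placed in column 2, leaving (5,2) = 3.
3 is placed in column 3, which forces (5,3) = 1.
The full grid is 5 1 4 2 3 / 3 2 5 1 4 / 2 5 3 4 1 / 1 4 2 3 5 / 4 3 1 5 2.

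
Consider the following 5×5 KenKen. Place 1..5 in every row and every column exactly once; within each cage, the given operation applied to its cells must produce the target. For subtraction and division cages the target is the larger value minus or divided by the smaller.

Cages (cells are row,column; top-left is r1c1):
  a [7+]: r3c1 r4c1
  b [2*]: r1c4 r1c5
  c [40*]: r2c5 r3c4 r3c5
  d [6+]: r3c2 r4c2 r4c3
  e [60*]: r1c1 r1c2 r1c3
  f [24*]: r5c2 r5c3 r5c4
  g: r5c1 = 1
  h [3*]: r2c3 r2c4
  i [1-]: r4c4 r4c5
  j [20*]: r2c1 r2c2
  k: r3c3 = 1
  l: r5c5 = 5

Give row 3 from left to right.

2 3 1 5 4

Cage k is a single given cell, leaving r3c3 = 1.
Cage g is given; hence r5c1 = 1.
L is a freebie, which forces r5c5 = 5.
1 is placed in column 3, so r2c3 = 3.
Cage h needs two cells with product 3, which forces r2c4 = 1.
Cage c has product 40, which forces r3c4 = 5.
Cage d needs sum 6; hence r4c2 = 1.
Column 3 now contains 3, which forces r4c3 = 2.
Column 3 already has 2, which forces r5c3 = 4.
Column 3 already has 4, leaving r1c3 = 5.
Column 4 now contains 1, leaving r1c4 = 2.
Cage b's pair has product 2; hence r1c5 = 1.
The 3 cells of cage d must have sum 6, leaving r3c2 = 3.
Column 2 already has 3, so r5c2 = 2.
2 is placed in column 4, so r5c4 = 3.
The 3 cells of cage e must have product 60; hence r1c1 = 3.
Column 2 already has 3, leaving r1c2 = 4.
Column 2 already has 4, so r2c2 = 5.
Column 1 already has 3; hence r4c1 = 5.
Column 4 now contains 3; hence r4c4 = 4.
The two cells of cage i must have difference 1; hence r4c5 = 3.
Row 2 already has 5, which forces r2c1 = 4.
Row 2 already has 4; hence r2c5 = 2.
Cage a needs two cells with sum 7, leaving r3c1 = 2.
Column 5 already has 2, which forces r3c5 = 4.
Completed grid: 3 4 5 2 1 / 4 5 3 1 2 / 2 3 1 5 4 / 5 1 2 4 3 / 1 2 4 3 5.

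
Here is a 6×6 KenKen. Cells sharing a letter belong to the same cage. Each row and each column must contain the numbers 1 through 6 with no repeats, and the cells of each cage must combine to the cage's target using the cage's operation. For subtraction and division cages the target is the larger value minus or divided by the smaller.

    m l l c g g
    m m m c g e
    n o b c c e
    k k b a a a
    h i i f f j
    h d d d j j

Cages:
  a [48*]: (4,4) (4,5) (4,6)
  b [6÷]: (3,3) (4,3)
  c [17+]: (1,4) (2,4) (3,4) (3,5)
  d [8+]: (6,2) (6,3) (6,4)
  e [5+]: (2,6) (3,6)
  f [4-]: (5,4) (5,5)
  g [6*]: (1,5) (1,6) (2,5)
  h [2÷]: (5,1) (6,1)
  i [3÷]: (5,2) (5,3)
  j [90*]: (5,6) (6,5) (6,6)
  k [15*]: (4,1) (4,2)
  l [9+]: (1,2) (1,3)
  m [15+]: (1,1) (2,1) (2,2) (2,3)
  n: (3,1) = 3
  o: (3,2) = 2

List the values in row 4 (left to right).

5 3 1 4 2 6

N is a freebie, so (3,1) = 3.
O is a freebie, which forces (3,2) = 2.
Column 1 now contains 3, so (4,1) = 5.
5 is placed in row 4, which forces (4,2) = 3.
Row 4 needs a 1, and only (4,3) is open for it.
Column 3 already has 1, which forces (3,3) = 6.
In row 5, 4 can only go at (5,1), so (5,1) = 4.
The two cells of cage h must have quotient 2, which forces (6,1) = 2.
In row 2, 4 can only go at (2,6), so (2,6) = 4.
Column 6 now contains 4, which forces (3,6) = 1.
Column 3 needs a 5, and only (1,3) is open for it.
Cage l's pair has sum 9, so (1,2) = 4.
4 is placed in column 2, leaving (6,2) = 1.
Column 2 now contains 1; hence (5,2) = 6.
The two cells of cage i must have quotient 3, leaving (5,3) = 2.
6 is placed in column 2, which forces (2,2) = 5.
2 is placed in column 3; hence (2,3) = 3.
3 is placed in column 3, which forces (6,3) = 4.
Row 6 now contains 4, so (6,4) = 3.
The 3 cells of cage j must have product 90, leaving (5,6) = 3.
Cage g has product 6, so (1,5) = 3.
3 is placed in column 6, which forces (1,6) = 2.
Cage g has product 6, so (2,5) = 1.
Column 6 already has 2, leaving (4,6) = 6.
Column 5 already has 1, which forces (5,5) = 5.
Column 5 now contains 5, which forces (6,5) = 6.
6 is placed in column 6, so (6,6) = 5.
Cage m has sum 15, leaving (1,1) = 1.
2 is placed in row 1, leaving (1,4) = 6.
1 is placed in row 2, so (2,1) = 6.
Cage c needs sum 17, so (2,4) = 2.
Cage c has sum 17, leaving (3,4) = 5.
Column 5 now contains 5, so (3,5) = 4.
Column 4 now contains 2, so (4,4) = 4.
4 is placed in column 5, which forces (4,5) = 2.
Row 5 already has 5, which forces (5,4) = 1.
The full grid is 1 4 5 6 3 2 / 6 5 3 2 1 4 / 3 2 6 5 4 1 / 5 3 1 4 2 6 / 4 6 2 1 5 3 / 2 1 4 3 6 5.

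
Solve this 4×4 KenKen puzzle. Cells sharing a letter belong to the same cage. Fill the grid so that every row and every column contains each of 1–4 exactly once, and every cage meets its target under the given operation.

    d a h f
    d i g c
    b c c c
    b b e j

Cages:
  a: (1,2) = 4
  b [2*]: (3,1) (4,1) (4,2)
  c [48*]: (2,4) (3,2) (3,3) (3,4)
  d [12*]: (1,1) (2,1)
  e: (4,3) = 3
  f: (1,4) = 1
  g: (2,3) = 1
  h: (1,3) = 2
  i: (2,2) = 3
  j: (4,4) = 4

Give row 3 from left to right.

A is a freebie; hence (1,2) = 4.
Cage h is a single given cell; hence (1,3) = 2.
Cage f is a single given cell; hence (1,4) = 1.
Cage i is given, which forces (2,2) = 3.
Cage g is given, which forces (2,3) = 1.
Cage b needs product 2, which forces (3,1) = 1.
Row 3 now contains 1; hence (3,2) = 2.
Cage b has product 2, so (4,1) = 2.
Cage b needs product 2, so (4,2) = 1.
Cage e is a single given cell; hence (4,3) = 3.
Cage j is given, leaving (4,4) = 4.
4 is placed in row 1, leaving (1,1) = 3.
Row 2 now contains 3, so (2,1) = 4.
Column 4 now contains 4, leaving (2,4) = 2.
Column 3 already has 3, leaving (3,3) = 4.
Column 4 now contains 4, leaving (3,4) = 3.
Completed grid: 3 4 2 1 / 4 3 1 2 / 1 2 4 3 / 2 1 3 4.

1 2 4 3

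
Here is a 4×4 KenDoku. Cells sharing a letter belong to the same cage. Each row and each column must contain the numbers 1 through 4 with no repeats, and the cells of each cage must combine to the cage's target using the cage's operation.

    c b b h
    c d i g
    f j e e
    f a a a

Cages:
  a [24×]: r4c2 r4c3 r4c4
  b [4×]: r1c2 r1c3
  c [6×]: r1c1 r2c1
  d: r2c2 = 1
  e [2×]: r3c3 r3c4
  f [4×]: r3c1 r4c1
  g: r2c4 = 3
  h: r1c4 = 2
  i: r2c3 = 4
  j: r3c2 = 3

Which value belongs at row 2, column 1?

H is a freebie; hence r1c4 = 2.
Cage d is a single given cell, leaving r2c2 = 1.
Cage i is a single given cell, so r2c3 = 4.
G is a freebie, which forces r2c4 = 3.
J is a freebie, leaving r3c2 = 3.
2 is placed in column 4, so r3c4 = 1.
3 is placed in column 4, which forces r4c4 = 4.
Row 1 now contains 2, which forces r1c1 = 3.
Column 2 already has 1, so r1c2 = 4.
4 is placed in column 3; hence r1c3 = 1.
Row 2 already has 3, leaving r2c1 = 2.
Row 3 now contains 1; hence r3c1 = 4.
Row 3 now contains 1; hence r3c3 = 2.
4 is placed in row 4, which forces r4c1 = 1.
4 is placed in row 4, so r4c2 = 2.
Cage a needs product 24, which forces r4c3 = 3.
Completed grid: 3 4 1 2 / 2 1 4 3 / 4 3 2 1 / 1 2 3 4.

2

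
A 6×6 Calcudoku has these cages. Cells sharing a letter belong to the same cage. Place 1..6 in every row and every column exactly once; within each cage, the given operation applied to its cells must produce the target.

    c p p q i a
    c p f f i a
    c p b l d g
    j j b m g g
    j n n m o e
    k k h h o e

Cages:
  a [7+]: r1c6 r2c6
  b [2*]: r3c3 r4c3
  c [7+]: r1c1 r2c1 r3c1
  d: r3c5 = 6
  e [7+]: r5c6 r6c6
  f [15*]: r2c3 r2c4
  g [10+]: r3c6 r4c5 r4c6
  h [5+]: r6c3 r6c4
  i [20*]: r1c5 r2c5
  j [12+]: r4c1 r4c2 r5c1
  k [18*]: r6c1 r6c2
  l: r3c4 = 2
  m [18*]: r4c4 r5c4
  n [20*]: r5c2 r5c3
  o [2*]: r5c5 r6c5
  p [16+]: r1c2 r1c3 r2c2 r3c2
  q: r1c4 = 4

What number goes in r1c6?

Cage q is a single given cell, leaving r1c4 = 4.
Row 1 already has 4; hence r1c5 = 5.
5 is placed in column 5; hence r2c5 = 4.
Cage l is given, so r3c4 = 2.
Cage d is given, which forces r3c5 = 6.
The 3 cells of cage c must have sum 7, which forces r3c1 = 4.
2 is placed in row 3, leaving r3c3 = 1.
Cage b needs two cells with product 2; hence r4c3 = 2.
2 is placed in column 3, which forces r6c3 = 4.
Cage n's pair has product 20, which forces r5c2 = 4.
Column 3 now contains 4, leaving r5c3 = 5.
Cage h's pair has sum 5, so r6c4 = 1.
Row 6 already has 1, so r6c5 = 2.
Column 3 already has 5, which forces r2c3 = 3.
The two cells of cage f must have product 15; hence r2c4 = 5.
Column 5 already has 2; hence r5c5 = 1.
1 is placed in row 5; hence r5c6 = 2.
3 is placed in column 3, which forces r1c3 = 6.
Row 1 already has 6, which forces r1c6 = 1.
1 is placed in column 6, so r2c6 = 6.
The 3 cells of cage g must have sum 10; hence r3c6 = 3.
1 is placed in column 5, which forces r4c5 = 3.
Cage g needs sum 10; hence r4c6 = 4.
Cage e's pair has sum 7, which forces r6c6 = 5.
1 is placed in row 1; hence r1c1 = 2.
1 is placed in row 1; hence r1c2 = 3.
Cage c has sum 7, leaving r2c1 = 1.
Row 2 now contains 6, so r2c2 = 2.
Row 3 already has 3, leaving r3c2 = 5.
Column 1 now contains 1, leaving r4c1 = 5.
Column 2 now contains 5, which forces r4c2 = 1.
3 is placed in row 4, so r4c4 = 6.
Cage j needs sum 12; hence r5c1 = 6.
Cage m needs two cells with product 18, leaving r5c4 = 3.
Column 1 already has 6, so r6c1 = 3.
Column 2 now contains 3; hence r6c2 = 6.
Completed grid: 2 3 6 4 5 1 / 1 2 3 5 4 6 / 4 5 1 2 6 3 / 5 1 2 6 3 4 / 6 4 5 3 1 2 / 3 6 4 1 2 5.

1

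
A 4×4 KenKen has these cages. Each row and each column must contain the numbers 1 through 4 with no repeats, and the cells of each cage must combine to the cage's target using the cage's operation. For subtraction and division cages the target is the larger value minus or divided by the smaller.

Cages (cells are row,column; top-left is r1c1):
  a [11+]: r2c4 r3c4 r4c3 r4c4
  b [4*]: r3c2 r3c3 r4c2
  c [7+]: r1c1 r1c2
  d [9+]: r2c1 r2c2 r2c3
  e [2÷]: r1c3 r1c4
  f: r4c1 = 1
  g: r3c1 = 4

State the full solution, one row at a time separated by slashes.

3 4 1 2 / 2 3 4 1 / 4 1 2 3 / 1 2 3 4

G is a freebie, which forces r3c1 = 4.
Row 3 already has 4, which forces r3c2 = 1.
1 is placed in row 3; hence r3c3 = 2.
2 is placed in row 3, so r3c4 = 3.
F is a freebie; hence r4c1 = 1.
Column 2 now contains 1, so r4c2 = 2.
2 is placed in row 4, which forces r4c4 = 4.
Column 1 already has 4, which forces r1c1 = 3.
Cage c needs two cells with sum 7, leaving r1c2 = 4.
4 is placed in row 1; hence r1c3 = 1.
Cage e's pair has quotient 2, leaving r1c4 = 2.
The 3 cells of cage d must have sum 9; hence r2c1 = 2.
Column 2 already has 4; hence r2c2 = 3.
Row 2 already has 3, which forces r2c3 = 4.
The 4 cells of cage a must have sum 11; hence r2c4 = 1.
Row 4 now contains 4; hence r4c3 = 3.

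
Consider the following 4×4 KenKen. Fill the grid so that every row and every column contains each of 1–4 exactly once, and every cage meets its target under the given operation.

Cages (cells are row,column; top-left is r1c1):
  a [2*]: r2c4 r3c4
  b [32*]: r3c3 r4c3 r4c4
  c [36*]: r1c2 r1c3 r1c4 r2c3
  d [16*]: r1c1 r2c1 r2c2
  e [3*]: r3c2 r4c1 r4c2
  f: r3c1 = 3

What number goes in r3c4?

Cage c needs product 36, which forces r2c3 = 3.
Cage f is given, so r3c1 = 3.
Cage e has product 3; hence r3c2 = 1.
The 3 cells of cage b must have product 32; hence r3c3 = 4.
Row 3 now contains 1; hence r3c4 = 2.
Cage e has product 3, leaving r4c1 = 1.
The 3 cells of cage e must have product 3; hence r4c2 = 3.
The 3 cells of cage b must have product 32, so r4c3 = 2.
Cage b needs product 32, which forces r4c4 = 4.
Cage d has product 16, so r1c1 = 2.
Column 2 now contains 3, leaving r1c2 = 4.
Column 3 already has 4, leaving r1c3 = 1.
The 4 cells of cage c must have product 36; hence r1c4 = 3.
Column 1 now contains 1, which forces r2c1 = 4.
Cage d needs product 16, leaving r2c2 = 2.
Column 4 already has 2, leaving r2c4 = 1.
Completed grid: 2 4 1 3 / 4 2 3 1 / 3 1 4 2 / 1 3 2 4.

2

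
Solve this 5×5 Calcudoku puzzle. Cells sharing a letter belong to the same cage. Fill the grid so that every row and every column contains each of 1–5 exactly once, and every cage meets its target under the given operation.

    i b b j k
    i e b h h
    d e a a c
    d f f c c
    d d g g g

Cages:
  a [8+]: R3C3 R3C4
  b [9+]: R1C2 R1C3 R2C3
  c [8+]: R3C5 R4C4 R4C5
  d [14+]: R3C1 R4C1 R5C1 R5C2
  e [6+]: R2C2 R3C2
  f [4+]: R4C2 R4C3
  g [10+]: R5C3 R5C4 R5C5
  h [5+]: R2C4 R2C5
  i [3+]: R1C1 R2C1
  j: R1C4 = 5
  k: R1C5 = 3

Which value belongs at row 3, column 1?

Cage j is a single given cell, so R1C4 = 5.
Cage k is given; hence R1C5 = 3.
5 is placed in column 4, which forces R3C4 = 3.
Row 3 already has 3, leaving R3C3 = 5.
Cage g has sum 10, so R5C5 = 5.
The 3 cells of cage c must have sum 8, leaving R3C5 = 2.
Cage d needs sum 14, which forces R4C1 = 5.
The 3 cells of cage c must have sum 8, so R4C4 = 2.
Column 5 now contains 5, so R4C5 = 4.
Cage h's pair has sum 5; hence R2C4 = 4.
Column 5 now contains 4; hence R2C5 = 1.
2 is placed in row 3, leaving R3C1 = 4.
Row 3 now contains 4; hence R3C2 = 1.
1 is placed in column 2; hence R4C2 = 3.
Row 4 already has 3, which forces R4C3 = 1.
Column 3 already has 1, which forces R5C3 = 4.
Column 4 now contains 4, leaving R5C4 = 1.
Cage i needs two cells with sum 3, so R1C1 = 1.
Cage b needs sum 9, leaving R1C2 = 4.
Column 3 already has 4, leaving R1C3 = 2.
1 is placed in row 2, leaving R2C1 = 2.
The two cells of cage e must have sum 6, leaving R2C2 = 5.
4 is placed in row 2, which forces R2C3 = 3.
Cage d needs sum 14; hence R5C1 = 3.
Row 5 now contains 4, which forces R5C2 = 2.
Filled in: 1 4 2 5 3 / 2 5 3 4 1 / 4 1 5 3 2 / 5 3 1 2 4 / 3 2 4 1 5.

4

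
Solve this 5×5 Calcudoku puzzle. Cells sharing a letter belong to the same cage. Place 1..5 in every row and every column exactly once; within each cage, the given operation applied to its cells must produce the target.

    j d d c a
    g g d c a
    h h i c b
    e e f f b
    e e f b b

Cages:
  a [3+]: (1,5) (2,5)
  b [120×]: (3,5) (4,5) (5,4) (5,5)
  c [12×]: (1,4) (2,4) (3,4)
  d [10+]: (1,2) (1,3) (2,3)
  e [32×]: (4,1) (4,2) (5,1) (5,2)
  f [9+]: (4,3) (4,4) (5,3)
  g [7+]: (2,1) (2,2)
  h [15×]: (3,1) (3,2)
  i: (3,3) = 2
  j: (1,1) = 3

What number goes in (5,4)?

Cage j is a single given cell, which forces (1,1) = 3.
Column 1 already has 3, leaving (3,1) = 5.
5 is placed in row 3, which forces (3,2) = 3.
I is a freebie, so (3,3) = 2.
2 is placed in row 3, leaving (3,5) = 4.
Cage c needs product 12, so (1,4) = 4.
Cage g's pair has sum 7, leaving (2,1) = 2.
Cage g's pair has sum 7, which forces (2,2) = 5.
Cage c needs product 12; hence (2,4) = 3.
Row 2 already has 2, so (2,5) = 1.
Row 3 already has 4, so (3,4) = 1.
Cage d needs sum 10, which forces (1,2) = 1.
Cage d has sum 10, leaving (1,3) = 5.
Column 5 now contains 1, so (1,5) = 2.
Row 2 now contains 1, leaving (2,3) = 4.
Cage f has sum 9, leaving (4,4) = 5.
Row 4 already has 5, which forces (4,5) = 3.
The 4 cells of cage b must have product 120, leaving (5,4) = 2.
3 is placed in column 5, which forces (5,5) = 5.
Cage e has product 32, which forces (4,1) = 4.
Cage e needs product 32; hence (4,2) = 2.
3 is placed in row 4; hence (4,3) = 1.
Cage e has product 32; hence (5,1) = 1.
2 is placed in row 5, so (5,2) = 4.
Cage f needs sum 9; hence (5,3) = 3.
Filled in: 3 1 5 4 2 / 2 5 4 3 1 / 5 3 2 1 4 / 4 2 1 5 3 / 1 4 3 2 5.

2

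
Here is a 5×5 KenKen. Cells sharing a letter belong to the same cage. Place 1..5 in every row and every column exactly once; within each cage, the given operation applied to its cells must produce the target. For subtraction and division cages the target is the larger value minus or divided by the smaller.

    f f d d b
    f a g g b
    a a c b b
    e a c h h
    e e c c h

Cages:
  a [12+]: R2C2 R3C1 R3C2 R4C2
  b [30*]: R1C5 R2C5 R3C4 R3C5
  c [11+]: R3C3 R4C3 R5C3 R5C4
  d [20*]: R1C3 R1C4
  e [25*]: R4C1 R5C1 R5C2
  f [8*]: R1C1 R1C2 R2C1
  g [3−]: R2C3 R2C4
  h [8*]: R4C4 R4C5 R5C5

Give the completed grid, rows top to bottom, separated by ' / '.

2 1 5 4 3 / 4 3 2 5 1 / 3 4 1 2 5 / 5 2 3 1 4 / 1 5 4 3 2

Cage e needs product 25, leaving R4C1 = 5.
Cage e has product 25; hence R5C1 = 1.
Cage e has product 25, so R5C2 = 5.
The 3 cells of cage f must have product 8, leaving R1C2 = 1.
Cage a has sum 12; hence R3C1 = 3.
Row 1 needs a 3, and only R1C5 is open for it.
The only place for 2 in row 1 is R1C1.
2 is placed in column 1, leaving R2C1 = 4.
The only place for 1 in row 2 is R2C5.
Cage h needs product 8, so R4C4 = 1.
In row 2, 3 can only go at R2C2, so R2C2 = 3.
The only place for 1 in row 3 is R3C3.
In row 3, 4 can only go at R3C2, so R3C2 = 4.
Column 2 now contains 4, which forces R4C2 = 2.
Row 4 already has 2, leaving R4C5 = 4.
4 is placed in column 5, leaving R5C5 = 2.
Cage b has product 30, leaving R3C4 = 2.
2 is placed in column 5, leaving R3C5 = 5.
Row 4 already has 4, so R4C3 = 3.
Row 5 already has 2, leaving R5C3 = 4.
The 4 cells of cage c must have sum 11, which forces R5C4 = 3.
Column 3 already has 4, so R1C3 = 5.
Cage d's pair has product 20, which forces R1C4 = 4.
Cage g needs two cells with difference 3, so R2C3 = 2.
2 is placed in column 4; hence R2C4 = 5.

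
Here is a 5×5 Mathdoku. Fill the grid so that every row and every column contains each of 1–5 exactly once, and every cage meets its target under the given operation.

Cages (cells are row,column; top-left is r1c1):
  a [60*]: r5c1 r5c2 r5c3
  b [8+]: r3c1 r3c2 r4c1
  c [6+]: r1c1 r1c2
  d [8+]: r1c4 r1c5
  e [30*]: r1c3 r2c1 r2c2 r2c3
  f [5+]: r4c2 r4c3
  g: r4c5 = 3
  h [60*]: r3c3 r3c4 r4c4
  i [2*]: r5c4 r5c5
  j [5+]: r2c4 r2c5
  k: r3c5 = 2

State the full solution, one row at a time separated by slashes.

4 2 1 3 5 / 5 3 2 1 4 / 1 5 3 4 2 / 2 1 4 5 3 / 3 4 5 2 1

Cage k is given, leaving r3c5 = 2.
Cage g is a single given cell, so r4c5 = 3.
Column 5 now contains 2, so r5c5 = 1.
Cage d's pair has sum 8, leaving r1c4 = 3.
3 is placed in column 5, which forces r1c5 = 5.
Cage j needs two cells with sum 5; hence r2c4 = 1.
Column 5 now contains 1, leaving r2c5 = 4.
Row 5 already has 1, leaving r5c4 = 2.
Cage e has product 30, which forces r1c3 = 1.
Cage h needs product 60, leaving r3c3 = 3.
Column 3 now contains 1, so r4c3 = 4.
Row 4 now contains 4, leaving r4c4 = 5.
4 is placed in column 3, leaving r5c3 = 5.
5 is placed in column 3, so r2c3 = 2.
5 is placed in column 4; hence r3c4 = 4.
Cage b has sum 8, so r4c1 = 2.
Row 4 now contains 4, which forces r4c2 = 1.
2 is placed in column 1, which forces r1c1 = 4.
Cage c's pair has sum 6, which forces r1c2 = 2.
Cage b needs sum 8; hence r3c1 = 1.
Column 2 now contains 1, so r3c2 = 5.
Column 1 already has 4, leaving r5c1 = 3.
Row 5 now contains 3, so r5c2 = 4.
Column 1 now contains 3, so r2c1 = 5.
5 is placed in column 2, so r2c2 = 3.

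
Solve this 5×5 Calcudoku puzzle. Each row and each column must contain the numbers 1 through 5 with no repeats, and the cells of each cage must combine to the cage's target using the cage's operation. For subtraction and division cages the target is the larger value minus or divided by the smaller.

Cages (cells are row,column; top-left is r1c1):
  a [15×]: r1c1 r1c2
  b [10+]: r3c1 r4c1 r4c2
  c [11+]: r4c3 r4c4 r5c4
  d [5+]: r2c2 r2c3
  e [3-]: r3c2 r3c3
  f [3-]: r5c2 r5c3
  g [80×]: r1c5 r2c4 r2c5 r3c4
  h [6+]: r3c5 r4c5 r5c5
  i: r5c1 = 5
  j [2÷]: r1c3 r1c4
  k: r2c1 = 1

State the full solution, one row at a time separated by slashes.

K is a freebie, leaving r2c1 = 1.
I is a freebie, which forces r5c1 = 5.
Column 1 now contains 5, so r1c1 = 3.
Cage a's pair has product 15, which forces r1c2 = 5.
The 3 cells of cage b must have sum 10, so r3c1 = 4.
The 3 cells of cage b must have sum 10, so r4c1 = 2.
Cage b has sum 10, leaving r4c2 = 4.
4 is placed in column 2, so r5c2 = 1.
Row 5 now contains 1; hence r5c3 = 4.
Column 2 already has 1; hence r3c2 = 2.
Cage e's pair has difference 3, leaving r3c3 = 5.
Row 3 already has 5, which forces r3c4 = 1.
Row 3 already has 1, so r3c5 = 3.
The 3 cells of cage c must have sum 11, so r4c3 = 3.
The 3 cells of cage c must have sum 11, which forces r4c4 = 5.
3 is placed in column 5, so r4c5 = 1.
The 3 cells of cage c must have sum 11, leaving r5c4 = 3.
3 is placed in column 5, which forces r5c5 = 2.
Column 5 now contains 2, which forces r1c5 = 4.
Column 2 now contains 2, leaving r2c2 = 3.
Column 3 now contains 3, leaving r2c3 = 2.
Cage g has product 80, which forces r2c4 = 4.
Cage g needs product 80; hence r2c5 = 5.
2 is placed in column 3, which forces r1c3 = 1.
Row 1 already has 4, leaving r1c4 = 2.

3 5 1 2 4 / 1 3 2 4 5 / 4 2 5 1 3 / 2 4 3 5 1 / 5 1 4 3 2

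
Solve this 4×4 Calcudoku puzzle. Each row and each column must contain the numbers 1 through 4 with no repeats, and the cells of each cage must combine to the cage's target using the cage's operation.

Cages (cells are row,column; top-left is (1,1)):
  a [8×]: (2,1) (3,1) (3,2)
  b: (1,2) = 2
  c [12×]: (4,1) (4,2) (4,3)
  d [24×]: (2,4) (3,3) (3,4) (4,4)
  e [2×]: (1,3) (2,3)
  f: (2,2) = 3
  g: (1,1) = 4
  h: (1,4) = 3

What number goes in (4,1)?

Cage g is a single given cell; hence (1,1) = 4.
B is a freebie, so (1,2) = 2.
Row 1 already has 2; hence (1,3) = 1.
H is a freebie, leaving (1,4) = 3.
Cage f is given; hence (2,2) = 3.
1 is placed in column 3; hence (2,3) = 2.
2 is placed in row 2, so (2,1) = 1.
Row 2 already has 1, so (2,4) = 4.
Cage a needs product 8; hence (3,1) = 2.
Cage a has product 8, leaving (3,2) = 4.
Cage d has product 24; hence (3,3) = 3.
2 is placed in row 3; hence (3,4) = 1.
Column 1 now contains 1, so (4,1) = 3.
Column 2 now contains 4, which forces (4,2) = 1.
Column 3 now contains 3; hence (4,3) = 4.
Column 4 now contains 1, so (4,4) = 2.
The full grid is 4 2 1 3 / 1 3 2 4 / 2 4 3 1 / 3 1 4 2.

3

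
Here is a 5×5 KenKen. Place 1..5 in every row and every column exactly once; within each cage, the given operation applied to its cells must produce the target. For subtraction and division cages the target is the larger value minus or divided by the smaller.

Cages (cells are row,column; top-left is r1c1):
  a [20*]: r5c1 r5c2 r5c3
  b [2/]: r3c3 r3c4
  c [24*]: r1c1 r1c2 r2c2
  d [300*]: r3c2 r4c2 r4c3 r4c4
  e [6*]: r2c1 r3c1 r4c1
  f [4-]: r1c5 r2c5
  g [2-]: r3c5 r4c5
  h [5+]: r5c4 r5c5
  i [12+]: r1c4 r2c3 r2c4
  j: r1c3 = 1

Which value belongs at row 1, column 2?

2

J is a freebie, so r1c3 = 1.
Row 1 now contains 1; hence r1c5 = 5.
Column 5 now contains 5, leaving r2c5 = 1.
The 4 cells of cage d must have product 300, so r3c2 = 5.
In row 3, 3 can only go at r3c1, so r3c1 = 3.
Column 1 already has 3, so r2c1 = 2.
Cage e needs product 6, which forces r4c1 = 1.
Column 1 already has 2; hence r1c1 = 4.
The 3 cells of cage c must have product 24, so r1c2 = 2.
Row 1 already has 4, so r1c4 = 3.
Cage c has product 24; hence r2c2 = 3.
Column 2 already has 3; hence r4c2 = 4.
Row 4 now contains 4, leaving r4c4 = 5.
Row 4 now contains 4, leaving r4c5 = 2.
Column 1 now contains 4, so r5c1 = 5.
Cage a needs product 20; hence r5c2 = 1.
5 is placed in row 5, leaving r5c3 = 4.
1 is placed in row 5, which forces r5c4 = 2.
4 is placed in row 5, which forces r5c5 = 3.
4 is placed in column 3, leaving r2c3 = 5.
Column 4 already has 5, which forces r2c4 = 4.
4 is placed in column 3, leaving r3c3 = 2.
Column 4 already has 4, which forces r3c4 = 1.
Column 5 already has 2, leaving r3c5 = 4.
5 is placed in row 4, leaving r4c3 = 3.
Completed grid: 4 2 1 3 5 / 2 3 5 4 1 / 3 5 2 1 4 / 1 4 3 5 2 / 5 1 4 2 3.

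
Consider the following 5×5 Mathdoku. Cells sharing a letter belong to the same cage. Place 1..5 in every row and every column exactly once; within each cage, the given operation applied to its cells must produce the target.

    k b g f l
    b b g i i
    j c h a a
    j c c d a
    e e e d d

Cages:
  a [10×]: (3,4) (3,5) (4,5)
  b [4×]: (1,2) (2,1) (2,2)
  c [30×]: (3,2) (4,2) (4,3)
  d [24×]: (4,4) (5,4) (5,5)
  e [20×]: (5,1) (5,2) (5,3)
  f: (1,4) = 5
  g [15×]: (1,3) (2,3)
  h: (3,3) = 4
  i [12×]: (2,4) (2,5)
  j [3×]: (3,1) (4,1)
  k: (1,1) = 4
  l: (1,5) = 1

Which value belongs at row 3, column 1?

Cage k is a single given cell, leaving (1,1) = 4.
Cage f is a single given cell, so (1,4) = 5.
Cage l is given, leaving (1,5) = 1.
Cage h is a single given cell; hence (3,3) = 4.
Row 1 now contains 1, so (1,2) = 2.
Row 1 already has 5, leaving (1,3) = 3.
Cage b has product 4, which forces (2,1) = 2.
Cage b has product 4, which forces (2,2) = 1.
Cage g needs two cells with product 15, leaving (2,3) = 5.
The 3 cells of cage a must have product 10, which forces (3,4) = 1.
Column 3 already has 5, leaving (4,3) = 2.
Row 4 now contains 2, leaving (4,5) = 5.
Cage e needs product 20, so (5,2) = 4.
Column 3 already has 5; hence (5,3) = 1.
1 is placed in row 3, leaving (3,1) = 3.
The 3 cells of cage c must have product 30, so (3,2) = 5.
Column 5 already has 5, so (3,5) = 2.
The two cells of cage j must have product 3, which forces (4,1) = 1.
Row 4 now contains 5, leaving (4,2) = 3.
Cage d needs product 24, which forces (4,4) = 4.
1 is placed in row 5, so (5,1) = 5.
Column 5 now contains 2, which forces (5,5) = 3.
Column 4 now contains 4, which forces (2,4) = 3.
3 is placed in column 5, leaving (2,5) = 4.
Row 5 now contains 3, so (5,4) = 2.
Filled in: 4 2 3 5 1 / 2 1 5 3 4 / 3 5 4 1 2 / 1 3 2 4 5 / 5 4 1 2 3.

3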